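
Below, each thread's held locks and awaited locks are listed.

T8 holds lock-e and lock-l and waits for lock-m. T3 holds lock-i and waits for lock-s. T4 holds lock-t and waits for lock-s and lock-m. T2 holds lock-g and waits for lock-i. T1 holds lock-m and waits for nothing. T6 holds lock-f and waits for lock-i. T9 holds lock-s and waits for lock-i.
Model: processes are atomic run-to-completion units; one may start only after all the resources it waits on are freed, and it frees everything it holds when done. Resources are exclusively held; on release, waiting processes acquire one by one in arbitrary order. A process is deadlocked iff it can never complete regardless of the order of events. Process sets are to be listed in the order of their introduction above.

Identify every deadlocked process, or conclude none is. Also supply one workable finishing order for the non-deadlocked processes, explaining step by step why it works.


The deadlocked set is T3, T4, T2, T6 and T9.
Key observation: the cycle T3 -> T9 -> T3 can never break — each member waits on the next; T4, T2 and T6 wait into the deadlock from upstream.
The rest can finish in the order T1, T8.
Check, step by step:
  run T1 (it waits on nothing); releases lock-m
  run T8 (all its waits — lock-m — are resolved); releases lock-e and lock-l


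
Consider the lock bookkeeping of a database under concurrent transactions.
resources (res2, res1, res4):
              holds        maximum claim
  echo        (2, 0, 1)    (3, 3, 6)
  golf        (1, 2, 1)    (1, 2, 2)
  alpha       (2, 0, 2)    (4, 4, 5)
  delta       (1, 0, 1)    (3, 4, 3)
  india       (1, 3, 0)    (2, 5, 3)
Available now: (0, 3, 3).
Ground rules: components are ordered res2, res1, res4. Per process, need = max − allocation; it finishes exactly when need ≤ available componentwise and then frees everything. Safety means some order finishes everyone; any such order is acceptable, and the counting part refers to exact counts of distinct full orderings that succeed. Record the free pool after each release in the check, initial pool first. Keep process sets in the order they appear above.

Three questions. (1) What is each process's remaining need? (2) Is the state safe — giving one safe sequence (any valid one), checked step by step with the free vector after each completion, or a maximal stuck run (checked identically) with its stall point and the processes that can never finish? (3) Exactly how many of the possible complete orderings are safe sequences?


(1) Need matrix, components ordered res2, res1, res4:
  echo: (1, 3, 5)
  golf: (0, 0, 1)
  alpha: (2, 4, 3)
  delta: (2, 4, 2)
  india: (1, 2, 3)
(2) SAFE, for example via the order golf, india, alpha, echo, delta.
Key observation: the first exact fit in this order is india — it needs (1, 2, 3) with (1, 5, 4) free, meeting a requested resource to the last unit.
Walking it through:
  pool = (0, 3, 3)
  golf: need (0, 0, 1) fits (0, 3, 3); releases (1, 2, 1), pool now (1, 5, 4)
  india: need (1, 2, 3) fits (1, 5, 4); releases (1, 3, 0), pool now (2, 8, 4)
  alpha: need (2, 4, 3) fits (2, 8, 4); releases (2, 0, 2), pool now (4, 8, 6)
  echo: need (1, 3, 5) fits (4, 8, 6); releases (2, 0, 1), pool now (6, 8, 7)
  delta: need (2, 4, 2) fits (6, 8, 7); releases (1, 0, 1), pool now (7, 8, 8)
(3) Precisely 4 of the possible complete orderings are safe sequences.


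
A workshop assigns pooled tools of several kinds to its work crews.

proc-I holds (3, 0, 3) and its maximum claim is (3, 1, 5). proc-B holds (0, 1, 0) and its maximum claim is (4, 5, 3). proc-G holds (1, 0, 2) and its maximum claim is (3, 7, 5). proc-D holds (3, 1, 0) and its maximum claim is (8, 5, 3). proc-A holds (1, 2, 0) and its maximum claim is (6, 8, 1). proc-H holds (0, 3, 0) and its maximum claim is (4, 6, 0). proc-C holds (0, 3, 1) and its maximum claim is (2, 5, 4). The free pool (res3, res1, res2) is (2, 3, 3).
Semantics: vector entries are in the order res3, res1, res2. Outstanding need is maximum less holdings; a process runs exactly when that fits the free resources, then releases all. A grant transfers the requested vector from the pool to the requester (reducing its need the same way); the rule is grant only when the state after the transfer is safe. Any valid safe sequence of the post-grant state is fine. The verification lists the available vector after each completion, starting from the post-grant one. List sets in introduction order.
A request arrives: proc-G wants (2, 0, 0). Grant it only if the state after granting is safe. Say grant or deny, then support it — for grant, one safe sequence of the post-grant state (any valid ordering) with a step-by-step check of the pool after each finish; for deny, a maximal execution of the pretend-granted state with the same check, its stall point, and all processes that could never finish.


DENY. Granting would leave the state unsafe.
Key observation: after proc-I, proc-C the pool peaks at (3, 6, 7), and each blocked process is short somewhere: proc-B on res3; proc-G on res1; proc-D on res3; proc-A on res3; proc-H on res3.
After a pretend grant, a maximal execution: proc-I, proc-C — then nothing else fits. Step-by-step check:
  pool = (0, 3, 3)
  proc-I: need (0, 1, 2) fits (0, 3, 3); releases (3, 0, 3), pool now (3, 3, 6)
  proc-C: need (2, 2, 3) fits (3, 3, 6); releases (0, 3, 1), pool now (3, 6, 7)
  blocked: proc-B wants (4, 4, 3), pool (3, 6, 7) — not enough res3
  blocked: proc-G wants (0, 7, 3), pool (3, 6, 7) — not enough res1
  blocked: proc-D wants (5, 4, 3), pool (3, 6, 7) — not enough res3
  blocked: proc-A wants (5, 6, 1), pool (3, 6, 7) — not enough res3
  blocked: proc-H wants (4, 3, 0), pool (3, 6, 7) — not enough res3
Processes that could never finish after the grant: proc-B, proc-G, proc-D, proc-A and proc-H.


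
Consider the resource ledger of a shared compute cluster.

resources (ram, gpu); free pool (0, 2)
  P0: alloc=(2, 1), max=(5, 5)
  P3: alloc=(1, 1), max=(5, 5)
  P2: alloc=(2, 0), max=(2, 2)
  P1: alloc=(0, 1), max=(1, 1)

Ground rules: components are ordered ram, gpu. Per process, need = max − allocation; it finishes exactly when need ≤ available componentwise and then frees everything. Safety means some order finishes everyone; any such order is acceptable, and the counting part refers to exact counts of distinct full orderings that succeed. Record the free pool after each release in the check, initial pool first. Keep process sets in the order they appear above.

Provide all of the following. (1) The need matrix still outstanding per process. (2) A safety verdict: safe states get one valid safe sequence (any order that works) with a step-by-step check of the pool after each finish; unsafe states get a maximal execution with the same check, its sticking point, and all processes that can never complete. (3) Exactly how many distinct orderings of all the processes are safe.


(1) Remaining need (order ram, gpu):
  P0: (3, 4)
  P3: (4, 4)
  P2: (0, 2)
  P1: (1, 0)
(2) UNSAFE — no complete ordering exists.
Key observation: once P2, P1 finish, the pool peaks at (2, 3) — and every remaining process still needs more ram than that.
Going as far as possible: P2, P1; after that, nothing fits. Verifying each step:
  pool = (0, 2)
  run P2 (needs (0, 2), free (0, 2)); after release of (2, 0) the pool is (2, 2)
  run P1 (needs (1, 0), free (2, 2)); after release of (0, 1) the pool is (2, 3)
  blocked: P0 wants (3, 4), pool (2, 3) — not enough ram and gpu
  blocked: P3 wants (4, 4), pool (2, 3) — not enough ram and gpu
Permanently blocked: P0 and P3.
(3) Precisely 0 of the possible complete orderings are safe sequences.


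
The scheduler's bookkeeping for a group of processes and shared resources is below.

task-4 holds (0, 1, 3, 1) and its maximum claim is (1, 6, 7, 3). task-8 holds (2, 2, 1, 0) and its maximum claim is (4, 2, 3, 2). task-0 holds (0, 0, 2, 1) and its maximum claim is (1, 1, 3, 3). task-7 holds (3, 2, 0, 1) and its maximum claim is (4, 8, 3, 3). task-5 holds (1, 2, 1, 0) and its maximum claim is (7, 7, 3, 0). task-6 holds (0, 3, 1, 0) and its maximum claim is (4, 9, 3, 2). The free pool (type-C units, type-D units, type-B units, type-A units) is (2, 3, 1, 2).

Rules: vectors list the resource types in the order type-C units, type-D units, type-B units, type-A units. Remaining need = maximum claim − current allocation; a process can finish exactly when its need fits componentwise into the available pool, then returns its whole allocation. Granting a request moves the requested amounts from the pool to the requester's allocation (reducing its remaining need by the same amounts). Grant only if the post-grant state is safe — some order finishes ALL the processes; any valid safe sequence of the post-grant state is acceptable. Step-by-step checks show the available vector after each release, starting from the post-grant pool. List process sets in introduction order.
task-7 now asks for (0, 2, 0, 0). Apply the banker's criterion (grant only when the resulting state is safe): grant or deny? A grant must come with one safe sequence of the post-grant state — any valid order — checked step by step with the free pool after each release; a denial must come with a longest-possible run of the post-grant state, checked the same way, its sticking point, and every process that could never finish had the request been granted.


DENY. Granting would leave the state unsafe.
Key observation: task-0, task-8 can finish, but then (4, 3, 4, 3) is all there is, and the blocked group's type-D units demands exceed it.
Pretend the grant happened; the run task-0, task-8 goes as far as possible. Walking it through:
  pool = (2, 1, 1, 2)
  task-0 needs (1, 1, 1, 2) <= (2, 1, 1, 2) -> finishes; pool += (0, 0, 2, 1) = (2, 1, 3, 3)
  task-8 needs (2, 0, 2, 2) <= (2, 1, 3, 3) -> finishes; pool += (2, 2, 1, 0) = (4, 3, 4, 3)
  task-4 still needs (1, 5, 4, 2) but only (4, 3, 4, 3) is free — short on type-D units
  task-7 still needs (1, 4, 3, 2) but only (4, 3, 4, 3) is free — short on type-D units
  task-5 still needs (6, 5, 2, 0) but only (4, 3, 4, 3) is free — short on type-C units and type-D units
  task-6 still needs (4, 6, 2, 2) but only (4, 3, 4, 3) is free — short on type-D units
Post-grant, the permanently blocked set is task-4, task-7, task-5 and task-6.


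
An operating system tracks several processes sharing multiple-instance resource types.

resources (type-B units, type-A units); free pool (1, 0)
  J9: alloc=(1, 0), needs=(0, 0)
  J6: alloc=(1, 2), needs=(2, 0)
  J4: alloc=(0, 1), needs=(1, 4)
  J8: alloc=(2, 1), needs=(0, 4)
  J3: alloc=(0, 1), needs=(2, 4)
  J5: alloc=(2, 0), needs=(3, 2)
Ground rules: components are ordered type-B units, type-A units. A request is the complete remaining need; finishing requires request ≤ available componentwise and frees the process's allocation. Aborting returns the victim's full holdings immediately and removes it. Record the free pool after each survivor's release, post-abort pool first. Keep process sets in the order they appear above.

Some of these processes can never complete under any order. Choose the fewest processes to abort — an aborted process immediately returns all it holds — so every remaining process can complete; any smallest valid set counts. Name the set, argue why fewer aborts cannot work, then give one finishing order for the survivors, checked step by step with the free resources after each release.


The answer: abort J4 and J3.
Key observation: the deadlocked J8 becomes finishable only because J4 and J3 released (0, 2); it completes at step 3 below.
No one abort is enough; case by case: J9 alone leaves J4 blocked (short on type-A units); J6 alone leaves J4 blocked (short on type-A units); J4 alone leaves J8 blocked (short on type-A units); J8 alone leaves J4 blocked (short on type-A units); J3 alone leaves J4 blocked (short on type-A units); J5 alone leaves J4 blocked (short on type-A units).
Survivors finish in the order: J9, J6, J8, J5. Walking it through (pool after the aborts first):
  pool = (1, 2)
  J9: need (0, 0) fits (1, 2); releases (1, 0), pool now (2, 2)
  J6: need (2, 0) fits (2, 2); releases (1, 2), pool now (3, 4)
  J8: need (0, 4) fits (3, 4); releases (2, 1), pool now (5, 5)
  J5: need (3, 2) fits (5, 5); releases (2, 0), pool now (7, 5)


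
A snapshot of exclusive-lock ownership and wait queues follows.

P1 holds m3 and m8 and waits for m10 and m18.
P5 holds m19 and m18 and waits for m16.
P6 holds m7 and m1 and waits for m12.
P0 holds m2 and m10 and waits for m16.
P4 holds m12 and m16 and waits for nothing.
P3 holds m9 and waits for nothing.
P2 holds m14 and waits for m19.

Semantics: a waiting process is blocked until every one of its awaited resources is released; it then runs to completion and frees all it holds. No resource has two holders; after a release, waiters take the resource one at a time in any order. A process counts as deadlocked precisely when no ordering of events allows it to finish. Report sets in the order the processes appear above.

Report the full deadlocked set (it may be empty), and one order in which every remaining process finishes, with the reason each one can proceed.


Nothing here is deadlocked.
Key observation: no waiting chain loops back on itself — every chain ends at a process that waits on nothing, so everyone eventually runs.
The rest can finish in the order P4, P0, P5, P1, P6, P3, P2.
Walking it through:
  P4: no waits; runs immediately, freeing m12 and m16
  P0: everything it awaited (m16) is free; runs, freeing m2 and m10
  P5: everything it awaited (m16) is free; runs, freeing m19 and m18
  P1: everything it awaited (m10 and m18) is free; runs, freeing m3 and m8
  P6: everything it awaited (m12) is free; runs, freeing m7 and m1
  P3: no waits; runs immediately, freeing m9
  P2: everything it awaited (m19) is free; runs, freeing m14


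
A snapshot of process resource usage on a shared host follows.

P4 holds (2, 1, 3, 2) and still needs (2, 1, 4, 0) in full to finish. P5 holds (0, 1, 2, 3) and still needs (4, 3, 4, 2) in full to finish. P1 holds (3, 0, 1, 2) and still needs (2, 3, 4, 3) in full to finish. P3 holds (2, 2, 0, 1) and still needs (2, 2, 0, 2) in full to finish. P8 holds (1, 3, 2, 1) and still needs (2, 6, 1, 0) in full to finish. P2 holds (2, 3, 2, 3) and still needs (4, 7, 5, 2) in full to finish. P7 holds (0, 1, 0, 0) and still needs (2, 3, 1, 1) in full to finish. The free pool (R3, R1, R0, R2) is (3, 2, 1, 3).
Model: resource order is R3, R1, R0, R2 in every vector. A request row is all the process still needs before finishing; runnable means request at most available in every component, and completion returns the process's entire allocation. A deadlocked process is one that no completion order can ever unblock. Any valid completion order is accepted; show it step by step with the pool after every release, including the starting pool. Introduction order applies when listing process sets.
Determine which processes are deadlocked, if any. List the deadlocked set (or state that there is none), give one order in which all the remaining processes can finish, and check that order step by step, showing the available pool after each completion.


Deadlocked: P4, P5, P1, P8 and P2.
Key observation: after P3, P7 the pool peaks at (5, 5, 1, 4), and each blocked process is short somewhere: P4 on R0; P5 on R0; P1 on R0; P8 on R1; P2 on R1, R0.
The rest can finish in the order P3, P7. Check, step by step:
  pool = (3, 2, 1, 3)
  P3 needs (2, 2, 0, 2) <= (3, 2, 1, 3) -> finishes; pool += (2, 2, 0, 1) = (5, 4, 1, 4)
  P7 needs (2, 3, 1, 1) <= (5, 4, 1, 4) -> finishes; pool += (0, 1, 0, 0) = (5, 5, 1, 4)
The blocked processes can never fit:
  P4 still needs (2, 1, 4, 0) but only (5, 5, 1, 4) is free — short on R0
  P5 still needs (4, 3, 4, 2) but only (5, 5, 1, 4) is free — short on R0
  P1 still needs (2, 3, 4, 3) but only (5, 5, 1, 4) is free — short on R0
  P8 still needs (2, 6, 1, 0) but only (5, 5, 1, 4) is free — short on R1
  P2 still needs (4, 7, 5, 2) but only (5, 5, 1, 4) is free — short on R1 and R0


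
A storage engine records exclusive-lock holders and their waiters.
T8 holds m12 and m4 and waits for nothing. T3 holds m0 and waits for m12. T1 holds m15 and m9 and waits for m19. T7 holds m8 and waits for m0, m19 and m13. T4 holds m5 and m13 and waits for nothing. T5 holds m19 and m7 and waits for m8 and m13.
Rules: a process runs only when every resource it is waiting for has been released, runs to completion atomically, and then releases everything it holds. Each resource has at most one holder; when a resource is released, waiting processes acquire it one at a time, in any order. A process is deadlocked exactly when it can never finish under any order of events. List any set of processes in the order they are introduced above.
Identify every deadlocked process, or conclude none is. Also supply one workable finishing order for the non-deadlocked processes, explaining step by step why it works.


Deadlocked set: T1, T7 and T5.
Key observation: along T5 -> T7 -> T5, each member waits on what the next one holds — a deadlock; T1 waits into the deadlock from upstream.
One completion order for the rest: T8, T3, T4.
Verifying each step:
  T8 waits on nothing -> runs at once and releases m12 and m4
  T3 waits on m12 — all released -> runs and releases m0
  T4 waits on nothing -> runs at once and releases m5 and m13


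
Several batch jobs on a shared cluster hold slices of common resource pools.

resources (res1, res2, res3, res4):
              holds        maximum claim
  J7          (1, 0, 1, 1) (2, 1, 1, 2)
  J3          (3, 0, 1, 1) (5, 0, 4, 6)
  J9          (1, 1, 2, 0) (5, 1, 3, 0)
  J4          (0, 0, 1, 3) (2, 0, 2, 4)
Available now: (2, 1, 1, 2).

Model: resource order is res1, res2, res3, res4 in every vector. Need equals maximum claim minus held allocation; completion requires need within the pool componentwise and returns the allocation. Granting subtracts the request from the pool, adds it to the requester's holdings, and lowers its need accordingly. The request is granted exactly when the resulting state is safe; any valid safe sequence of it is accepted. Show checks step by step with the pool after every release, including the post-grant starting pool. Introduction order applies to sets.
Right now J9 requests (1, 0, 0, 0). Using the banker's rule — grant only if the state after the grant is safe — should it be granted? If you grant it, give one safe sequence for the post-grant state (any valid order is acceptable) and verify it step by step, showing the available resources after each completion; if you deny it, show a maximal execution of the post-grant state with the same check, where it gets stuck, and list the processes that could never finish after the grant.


GRANT: granting preserves safety; a valid post-grant sequence is J7, J4, J3, J9.
Key observation: with (1, 1, 1, 2) left after the transfer, J7 can run at once — the state stays safe.
Check on the post-grant state, step by step:
  pool = (1, 1, 1, 2)
  J7 needs (1, 1, 0, 1) <= (1, 1, 1, 2) -> finishes; pool += (1, 0, 1, 1) = (2, 1, 2, 3)
  J4 needs (2, 0, 1, 1) <= (2, 1, 2, 3) -> finishes; pool += (0, 0, 1, 3) = (2, 1, 3, 6)
  J3 needs (2, 0, 3, 5) <= (2, 1, 3, 6) -> finishes; pool += (3, 0, 1, 1) = (5, 1, 4, 7)
  J9 needs (3, 0, 1, 0) <= (5, 1, 4, 7) -> finishes; pool += (2, 1, 2, 0) = (7, 2, 6, 7)


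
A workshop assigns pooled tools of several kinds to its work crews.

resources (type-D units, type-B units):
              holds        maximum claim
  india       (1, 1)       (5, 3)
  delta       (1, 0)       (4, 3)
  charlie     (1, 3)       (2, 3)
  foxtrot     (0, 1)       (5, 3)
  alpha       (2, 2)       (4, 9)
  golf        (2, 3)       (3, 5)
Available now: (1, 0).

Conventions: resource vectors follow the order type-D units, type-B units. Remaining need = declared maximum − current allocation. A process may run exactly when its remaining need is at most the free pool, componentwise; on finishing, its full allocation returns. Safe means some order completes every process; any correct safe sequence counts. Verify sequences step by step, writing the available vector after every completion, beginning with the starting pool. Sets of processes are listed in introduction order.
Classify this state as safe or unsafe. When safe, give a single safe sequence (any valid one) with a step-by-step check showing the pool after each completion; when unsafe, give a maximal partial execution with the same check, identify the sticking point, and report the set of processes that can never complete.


SAFE, for example via the order charlie, golf, delta, foxtrot, alpha, india.
Key observation: reading the order forward, charlie is the first process whose need (1, 0) meets the free pool (1, 0) exactly on a resource it requests.
Walking it through:
  pool = (1, 0)
  run charlie (needs (1, 0), free (1, 0)); after release of (1, 3) the pool is (2, 3)
  run golf (needs (1, 2), free (2, 3)); after release of (2, 3) the pool is (4, 6)
  run delta (needs (3, 3), free (4, 6)); after release of (1, 0) the pool is (5, 6)
  run foxtrot (needs (5, 2), free (5, 6)); after release of (0, 1) the pool is (5, 7)
  run alpha (needs (2, 7), free (5, 7)); after release of (2, 2) the pool is (7, 9)
  run india (needs (4, 2), free (7, 9)); after release of (1, 1) the pool is (8, 10)


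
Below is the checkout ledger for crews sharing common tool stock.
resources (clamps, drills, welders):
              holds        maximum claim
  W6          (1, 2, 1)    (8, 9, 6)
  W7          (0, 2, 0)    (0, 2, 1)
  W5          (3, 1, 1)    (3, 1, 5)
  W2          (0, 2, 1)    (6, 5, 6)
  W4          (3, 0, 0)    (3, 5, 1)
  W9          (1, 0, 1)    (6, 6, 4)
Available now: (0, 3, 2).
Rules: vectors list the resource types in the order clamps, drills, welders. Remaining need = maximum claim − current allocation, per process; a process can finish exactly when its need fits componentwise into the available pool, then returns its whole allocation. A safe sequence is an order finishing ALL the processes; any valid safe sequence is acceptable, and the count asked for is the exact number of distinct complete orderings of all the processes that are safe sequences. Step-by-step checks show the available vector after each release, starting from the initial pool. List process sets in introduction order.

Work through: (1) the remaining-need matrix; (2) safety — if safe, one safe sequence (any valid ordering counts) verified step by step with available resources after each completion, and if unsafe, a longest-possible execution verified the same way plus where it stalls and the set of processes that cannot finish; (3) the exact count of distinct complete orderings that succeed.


(1) Outstanding need per process (order clamps, drills, welders):
  W6: (7, 7, 5)
  W7: (0, 0, 1)
  W5: (0, 0, 4)
  W2: (6, 3, 5)
  W4: (0, 5, 1)
  W9: (5, 6, 3)
(2) UNSAFE.
Key observation: after W7, W4 complete, (3, 5, 2) is the best the pool ever gets, yet each leftover process wants more welders.
Going as far as possible: W7, W4; after that, nothing fits. Step-by-step check:
  pool = (0, 3, 2)
  W7: need (0, 0, 1) fits (0, 3, 2); releases (0, 2, 0), pool now (0, 5, 2)
  W4: need (0, 5, 1) fits (0, 5, 2); releases (3, 0, 0), pool now (3, 5, 2)
  W6 cannot run: need (7, 7, 5) vs free (3, 5, 2) (insufficient clamps, drills and welders)
  W5 cannot run: need (0, 0, 4) vs free (3, 5, 2) (insufficient welders)
  W2 cannot run: need (6, 3, 5) vs free (3, 5, 2) (insufficient clamps and welders)
  W9 cannot run: need (5, 6, 3) vs free (3, 5, 2) (insufficient clamps, drills and welders)
Never able to finish: W6, W5, W2 and W9.
(3) Exactly 0 of the possible complete orderings are safe sequences.


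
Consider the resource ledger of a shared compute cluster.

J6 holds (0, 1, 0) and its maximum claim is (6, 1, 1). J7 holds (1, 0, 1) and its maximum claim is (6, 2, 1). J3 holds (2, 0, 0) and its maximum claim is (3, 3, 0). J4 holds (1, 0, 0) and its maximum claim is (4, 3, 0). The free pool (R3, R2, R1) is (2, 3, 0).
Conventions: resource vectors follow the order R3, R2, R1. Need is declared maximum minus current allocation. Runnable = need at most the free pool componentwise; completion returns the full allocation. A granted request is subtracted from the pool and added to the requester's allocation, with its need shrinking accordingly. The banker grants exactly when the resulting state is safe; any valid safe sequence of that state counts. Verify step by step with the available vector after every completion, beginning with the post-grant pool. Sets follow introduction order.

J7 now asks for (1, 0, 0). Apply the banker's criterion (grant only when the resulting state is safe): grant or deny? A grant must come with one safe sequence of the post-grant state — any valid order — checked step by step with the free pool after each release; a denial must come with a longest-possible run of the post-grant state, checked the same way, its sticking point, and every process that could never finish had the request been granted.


GRANT — the state after the grant stays safe, e.g. via J3, J4, J7, J6.
Key observation: with (1, 3, 0) left after the transfer, J3 can run at once — the state stays safe.
Check on the post-grant state, step by step:
  pool = (1, 3, 0)
  J3: need (1, 3, 0) fits (1, 3, 0); releases (2, 0, 0), pool now (3, 3, 0)
  J4: need (3, 3, 0) fits (3, 3, 0); releases (1, 0, 0), pool now (4, 3, 0)
  J7: need (4, 2, 0) fits (4, 3, 0); releases (2, 0, 1), pool now (6, 3, 1)
  J6: need (6, 0, 1) fits (6, 3, 1); releases (0, 1, 0), pool now (6, 4, 1)


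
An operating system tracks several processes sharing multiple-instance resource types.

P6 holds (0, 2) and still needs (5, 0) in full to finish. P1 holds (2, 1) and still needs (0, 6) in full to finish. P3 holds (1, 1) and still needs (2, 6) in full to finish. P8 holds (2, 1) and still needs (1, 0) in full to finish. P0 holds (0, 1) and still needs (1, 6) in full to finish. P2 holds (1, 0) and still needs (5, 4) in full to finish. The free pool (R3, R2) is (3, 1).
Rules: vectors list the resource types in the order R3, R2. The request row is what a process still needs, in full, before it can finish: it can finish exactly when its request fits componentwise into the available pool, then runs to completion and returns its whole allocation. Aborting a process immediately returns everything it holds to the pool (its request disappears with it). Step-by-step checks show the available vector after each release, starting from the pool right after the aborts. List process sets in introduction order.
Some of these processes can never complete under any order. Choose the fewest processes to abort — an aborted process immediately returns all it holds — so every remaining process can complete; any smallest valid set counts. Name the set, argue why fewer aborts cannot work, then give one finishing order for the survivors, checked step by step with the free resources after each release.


The answer: abort P3 and P0.
Key observation: no ordering could ever have run P1 before the abort of P3 and P0; with (1, 2) back in the pool it fits at step 4.
No one abort is enough; case by case: P6 alone leaves P1 blocked (short on R2); P1 alone leaves P3 blocked (short on R2); P3 alone leaves P1 blocked (short on R2); P8 alone leaves P1 blocked (short on R2); P0 alone leaves P1 blocked (short on R2); P2 alone leaves P1 blocked (short on R2).
One survivor order: P8, P2, P6, P1. Step-by-step check (post-abort pool first):
  pool = (4, 3)
  P8 needs (1, 0) <= (4, 3) -> finishes; pool += (2, 1) = (6, 4)
  P2 needs (5, 4) <= (6, 4) -> finishes; pool += (1, 0) = (7, 4)
  P6 needs (5, 0) <= (7, 4) -> finishes; pool += (0, 2) = (7, 6)
  P1 needs (0, 6) <= (7, 6) -> finishes; pool += (2, 1) = (9, 7)


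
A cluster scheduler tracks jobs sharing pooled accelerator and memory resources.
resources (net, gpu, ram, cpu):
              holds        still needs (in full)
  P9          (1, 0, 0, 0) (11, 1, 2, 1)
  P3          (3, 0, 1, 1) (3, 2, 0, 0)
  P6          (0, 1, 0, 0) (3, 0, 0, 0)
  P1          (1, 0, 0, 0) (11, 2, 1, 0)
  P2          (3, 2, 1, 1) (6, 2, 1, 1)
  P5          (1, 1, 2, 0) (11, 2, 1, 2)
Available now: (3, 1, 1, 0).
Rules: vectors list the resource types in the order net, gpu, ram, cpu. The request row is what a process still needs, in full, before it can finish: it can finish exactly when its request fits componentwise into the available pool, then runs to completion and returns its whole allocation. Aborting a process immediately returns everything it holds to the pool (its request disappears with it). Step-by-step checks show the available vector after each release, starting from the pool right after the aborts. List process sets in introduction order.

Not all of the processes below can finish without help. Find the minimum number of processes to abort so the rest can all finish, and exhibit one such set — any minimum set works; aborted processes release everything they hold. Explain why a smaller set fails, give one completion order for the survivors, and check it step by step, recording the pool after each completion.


The answer: abort P1 and P5.
Key observation: the returned (2, 1, 2, 0) from P1 and P5 is what brings P9 — unrunnable before, under any order — into play at step 3.
Why nothing smaller works — every single abort fails: P9 alone leaves P1 blocked (short on net); P3 alone leaves P9 blocked (short on net); P6 alone leaves P9 blocked (short on net); P1 alone leaves P9 blocked (short on net); P2 alone leaves P9 blocked (short on net); P5 alone leaves P9 blocked (short on net).
Survivors finish in the order: P3, P2, P9, P6. Step-by-step check (pool after the aborts first):
  pool = (5, 2, 3, 0)
  run P3 (needs (3, 2, 0, 0), free (5, 2, 3, 0)); after release of (3, 0, 1, 1) the pool is (8, 2, 4, 1)
  run P2 (needs (6, 2, 1, 1), free (8, 2, 4, 1)); after release of (3, 2, 1, 1) the pool is (11, 4, 5, 2)
  run P9 (needs (11, 1, 2, 1), free (11, 4, 5, 2)); after release of (1, 0, 0, 0) the pool is (12, 4, 5, 2)
  run P6 (needs (3, 0, 0, 0), free (12, 4, 5, 2)); after release of (0, 1, 0, 0) the pool is (12, 5, 5, 2)


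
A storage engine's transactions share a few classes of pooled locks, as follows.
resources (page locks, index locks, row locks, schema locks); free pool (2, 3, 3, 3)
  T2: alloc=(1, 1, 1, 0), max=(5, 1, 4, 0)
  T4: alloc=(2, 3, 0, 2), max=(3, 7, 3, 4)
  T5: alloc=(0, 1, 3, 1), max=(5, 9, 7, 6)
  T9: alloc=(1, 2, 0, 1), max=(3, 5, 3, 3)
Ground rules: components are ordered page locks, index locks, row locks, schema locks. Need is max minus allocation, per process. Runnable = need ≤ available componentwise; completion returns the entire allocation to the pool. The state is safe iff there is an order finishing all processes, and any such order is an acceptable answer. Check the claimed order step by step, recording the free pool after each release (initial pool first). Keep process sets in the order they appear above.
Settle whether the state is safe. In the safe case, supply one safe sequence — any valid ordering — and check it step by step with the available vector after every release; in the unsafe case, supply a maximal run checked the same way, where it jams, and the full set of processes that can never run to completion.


SAFE — a valid safe sequence is T9, T4, T2, T5.
Key observation: T9 marks the first exact bind of the order: its need (2, 3, 3, 2) fits the free (2, 3, 3, 3) with zero slack on a requested resource.
Step-by-step check:
  pool = (2, 3, 3, 3)
  run T9 (needs (2, 3, 3, 2), free (2, 3, 3, 3)); after release of (1, 2, 0, 1) the pool is (3, 5, 3, 4)
  run T4 (needs (1, 4, 3, 2), free (3, 5, 3, 4)); after release of (2, 3, 0, 2) the pool is (5, 8, 3, 6)
  run T2 (needs (4, 0, 3, 0), free (5, 8, 3, 6)); after release of (1, 1, 1, 0) the pool is (6, 9, 4, 6)
  run T5 (needs (5, 8, 4, 5), free (6, 9, 4, 6)); after release of (0, 1, 3, 1) the pool is (6, 10, 7, 7)


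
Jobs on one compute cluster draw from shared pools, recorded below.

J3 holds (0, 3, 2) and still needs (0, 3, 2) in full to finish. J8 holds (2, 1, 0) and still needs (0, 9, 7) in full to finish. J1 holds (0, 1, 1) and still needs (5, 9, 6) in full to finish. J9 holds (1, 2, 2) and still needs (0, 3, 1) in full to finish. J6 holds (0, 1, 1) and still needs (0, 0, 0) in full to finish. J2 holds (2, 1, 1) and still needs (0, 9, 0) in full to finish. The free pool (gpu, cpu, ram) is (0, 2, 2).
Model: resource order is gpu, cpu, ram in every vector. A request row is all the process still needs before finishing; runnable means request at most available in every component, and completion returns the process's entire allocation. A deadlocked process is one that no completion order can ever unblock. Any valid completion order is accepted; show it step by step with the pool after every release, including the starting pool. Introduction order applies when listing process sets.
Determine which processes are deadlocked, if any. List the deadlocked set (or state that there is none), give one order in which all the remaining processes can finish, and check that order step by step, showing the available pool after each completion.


Deadlocked set: J8, J1 and J2.
Key observation: once J6, J3, J9 finish, the pool peaks at (1, 8, 7) — and every remaining process still needs more cpu than that.
The rest can finish in the order J6, J3, J9. Check, step by step:
  pool = (0, 2, 2)
  run J6 (needs (0, 0, 0), free (0, 2, 2)); after release of (0, 1, 1) the pool is (0, 3, 3)
  run J3 (needs (0, 3, 2), free (0, 3, 3)); after release of (0, 3, 2) the pool is (0, 6, 5)
  run J9 (needs (0, 3, 1), free (0, 6, 5)); after release of (1, 2, 2) the pool is (1, 8, 7)
The blocked processes can never fit:
  blocked: J8 wants (0, 9, 7), pool (1, 8, 7) — not enough cpu
  blocked: J1 wants (5, 9, 6), pool (1, 8, 7) — not enough gpu and cpu
  blocked: J2 wants (0, 9, 0), pool (1, 8, 7) — not enough cpu


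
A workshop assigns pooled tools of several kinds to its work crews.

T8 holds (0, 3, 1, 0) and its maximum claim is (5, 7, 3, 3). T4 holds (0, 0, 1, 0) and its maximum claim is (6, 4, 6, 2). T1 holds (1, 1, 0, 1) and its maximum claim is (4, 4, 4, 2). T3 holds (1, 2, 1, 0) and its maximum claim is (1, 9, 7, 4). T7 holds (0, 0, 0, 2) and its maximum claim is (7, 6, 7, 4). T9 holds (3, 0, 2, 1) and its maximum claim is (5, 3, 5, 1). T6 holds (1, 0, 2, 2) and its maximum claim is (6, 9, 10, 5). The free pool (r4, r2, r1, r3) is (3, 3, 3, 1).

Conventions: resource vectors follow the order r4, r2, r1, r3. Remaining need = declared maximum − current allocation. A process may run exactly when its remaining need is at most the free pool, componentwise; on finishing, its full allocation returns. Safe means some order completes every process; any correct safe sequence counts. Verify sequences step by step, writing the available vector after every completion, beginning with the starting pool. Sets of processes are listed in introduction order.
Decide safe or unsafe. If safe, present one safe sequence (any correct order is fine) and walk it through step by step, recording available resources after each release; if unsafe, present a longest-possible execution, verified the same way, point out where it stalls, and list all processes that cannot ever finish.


The state is SAFE; one workable sequence: T9, T1, T4, T8, T7, T3, T6.
Key observation: T9 marks the first exact bind of the order: its need (2, 3, 3, 0) fits the free (3, 3, 3, 1) with zero slack on a requested resource.
Step-by-step check:
  pool = (3, 3, 3, 1)
  run T9 (needs (2, 3, 3, 0), free (3, 3, 3, 1)); after release of (3, 0, 2, 1) the pool is (6, 3, 5, 2)
  run T1 (needs (3, 3, 4, 1), free (6, 3, 5, 2)); after release of (1, 1, 0, 1) the pool is (7, 4, 5, 3)
  run T4 (needs (6, 4, 5, 2), free (7, 4, 5, 3)); after release of (0, 0, 1, 0) the pool is (7, 4, 6, 3)
  run T8 (needs (5, 4, 2, 3), free (7, 4, 6, 3)); after release of (0, 3, 1, 0) the pool is (7, 7, 7, 3)
  run T7 (needs (7, 6, 7, 2), free (7, 7, 7, 3)); after release of (0, 0, 0, 2) the pool is (7, 7, 7, 5)
  run T3 (needs (0, 7, 6, 4), free (7, 7, 7, 5)); after release of (1, 2, 1, 0) the pool is (8, 9, 8, 5)
  run T6 (needs (5, 9, 8, 3), free (8, 9, 8, 5)); after release of (1, 0, 2, 2) the pool is (9, 9, 10, 7)


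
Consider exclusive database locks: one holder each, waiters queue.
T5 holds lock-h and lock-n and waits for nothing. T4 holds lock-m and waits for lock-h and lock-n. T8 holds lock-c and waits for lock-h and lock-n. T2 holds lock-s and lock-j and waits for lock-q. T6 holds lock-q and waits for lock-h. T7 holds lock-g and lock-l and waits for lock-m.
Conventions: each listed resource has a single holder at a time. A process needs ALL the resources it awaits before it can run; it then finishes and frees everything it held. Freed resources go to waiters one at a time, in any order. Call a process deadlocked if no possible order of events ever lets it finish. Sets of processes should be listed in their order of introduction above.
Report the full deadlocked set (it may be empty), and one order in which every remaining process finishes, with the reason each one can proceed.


No process is deadlocked.
Key observation: no waiting chain loops back on itself — every chain ends at a process that waits on nothing, so everyone eventually runs.
One completion order for the rest: T5, T6, T4, T8, T7, T2.
Step-by-step check:
  T5 waits on nothing -> runs at once and releases lock-h and lock-n
  T6 waits on lock-h — all released -> runs and releases lock-q
  T4 waits on lock-h and lock-n — all released -> runs and releases lock-m
  T8 waits on lock-h and lock-n — all released -> runs and releases lock-c
  T7 waits on lock-m — all released -> runs and releases lock-g and lock-l
  T2 waits on lock-q — all released -> runs and releases lock-s and lock-j


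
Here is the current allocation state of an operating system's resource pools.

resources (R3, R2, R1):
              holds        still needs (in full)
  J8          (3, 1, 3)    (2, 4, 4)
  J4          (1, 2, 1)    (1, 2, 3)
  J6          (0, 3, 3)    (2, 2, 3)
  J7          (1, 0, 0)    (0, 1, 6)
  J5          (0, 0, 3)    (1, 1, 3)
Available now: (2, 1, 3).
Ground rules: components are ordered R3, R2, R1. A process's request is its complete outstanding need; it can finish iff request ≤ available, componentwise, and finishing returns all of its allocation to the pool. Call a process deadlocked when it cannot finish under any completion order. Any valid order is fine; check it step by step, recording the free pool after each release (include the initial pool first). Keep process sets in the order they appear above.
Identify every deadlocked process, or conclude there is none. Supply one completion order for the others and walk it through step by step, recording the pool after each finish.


Deadlocked set: J8, J4 and J6.
Key observation: after J5, J7 complete, (3, 1, 6) is the best the pool ever gets, yet each leftover process wants more R2.
One completion order for the rest: J5, J7. Check, step by step:
  pool = (2, 1, 3)
  J5 needs (1, 1, 3) <= (2, 1, 3) -> finishes; pool += (0, 0, 3) = (2, 1, 6)
  J7 needs (0, 1, 6) <= (2, 1, 6) -> finishes; pool += (1, 0, 0) = (3, 1, 6)
The blocked processes can never fit:
  J8 cannot run: need (2, 4, 4) vs free (3, 1, 6) (insufficient R2)
  J4 cannot run: need (1, 2, 3) vs free (3, 1, 6) (insufficient R2)
  J6 cannot run: need (2, 2, 3) vs free (3, 1, 6) (insufficient R2)


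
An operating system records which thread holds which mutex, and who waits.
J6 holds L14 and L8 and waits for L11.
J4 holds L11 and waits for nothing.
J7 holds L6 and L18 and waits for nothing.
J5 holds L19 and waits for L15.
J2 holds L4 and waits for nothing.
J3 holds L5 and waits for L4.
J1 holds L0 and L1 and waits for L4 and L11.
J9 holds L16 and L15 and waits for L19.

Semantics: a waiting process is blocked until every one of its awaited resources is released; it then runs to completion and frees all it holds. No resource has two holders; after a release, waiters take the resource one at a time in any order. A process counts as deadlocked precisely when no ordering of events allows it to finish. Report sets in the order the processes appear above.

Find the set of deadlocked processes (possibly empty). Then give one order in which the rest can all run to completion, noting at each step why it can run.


The deadlocked set is J5 and J9.
Key observation: the loop J5 -> J9 -> J5 blocks itself forever; no other process is dragged down with it.
A valid finishing order for the others: J2, J3, J4, J7, J1, J6.
Check, step by step:
  J2: no waits; runs immediately, freeing L4
  J3 waits on L4 — all released -> runs and releases L5
  J4: no waits; runs immediately, freeing L11
  J7: no waits; runs immediately, freeing L6 and L18
  J1 waits on L4 and L11 — all released -> runs and releases L0 and L1
  J6 waits on L11 — all released -> runs and releases L14 and L8
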